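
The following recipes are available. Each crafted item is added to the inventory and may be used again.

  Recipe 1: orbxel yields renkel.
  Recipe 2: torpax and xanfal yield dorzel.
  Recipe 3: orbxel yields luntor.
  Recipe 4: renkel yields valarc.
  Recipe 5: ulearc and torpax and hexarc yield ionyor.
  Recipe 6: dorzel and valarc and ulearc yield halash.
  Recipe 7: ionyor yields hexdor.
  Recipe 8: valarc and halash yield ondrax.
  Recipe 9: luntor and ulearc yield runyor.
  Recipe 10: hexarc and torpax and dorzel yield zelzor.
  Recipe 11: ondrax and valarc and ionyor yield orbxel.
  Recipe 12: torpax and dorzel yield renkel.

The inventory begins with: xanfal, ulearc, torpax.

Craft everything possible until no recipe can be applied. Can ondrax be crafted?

torpax and xanfal → dorzel (Recipe 2).
Using Recipe 12, torpax and dorzel make renkel.
Using Recipe 4, renkel makes valarc.
Using Recipe 6, dorzel, valarc, and ulearc make halash.
valarc and halash → ondrax (Recipe 8).

Yes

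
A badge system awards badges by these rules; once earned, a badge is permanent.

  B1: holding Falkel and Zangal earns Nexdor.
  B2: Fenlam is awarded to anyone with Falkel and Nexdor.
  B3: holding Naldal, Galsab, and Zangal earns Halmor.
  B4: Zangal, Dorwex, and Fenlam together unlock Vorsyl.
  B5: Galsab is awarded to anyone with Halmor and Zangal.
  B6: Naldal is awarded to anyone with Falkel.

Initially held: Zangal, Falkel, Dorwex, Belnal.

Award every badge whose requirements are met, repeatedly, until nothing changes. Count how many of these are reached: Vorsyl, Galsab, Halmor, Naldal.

2

With Falkel and Zangal, Nexdor is earned (B1).
With Falkel, Naldal is earned (B6).
With Falkel and Nexdor, Fenlam is earned (B2).
With Zangal, Dorwex, and Fenlam, Vorsyl is earned (B4).
Vorsyl: reached.
Galsab would need Halmor and Zangal (B5), but Halmor is never earned.
Halmor would need Naldal, Galsab, and Zangal (B3), but Galsab is never earned.
Naldal: reached.
Reached: Vorsyl and Naldal — 2 of the 4.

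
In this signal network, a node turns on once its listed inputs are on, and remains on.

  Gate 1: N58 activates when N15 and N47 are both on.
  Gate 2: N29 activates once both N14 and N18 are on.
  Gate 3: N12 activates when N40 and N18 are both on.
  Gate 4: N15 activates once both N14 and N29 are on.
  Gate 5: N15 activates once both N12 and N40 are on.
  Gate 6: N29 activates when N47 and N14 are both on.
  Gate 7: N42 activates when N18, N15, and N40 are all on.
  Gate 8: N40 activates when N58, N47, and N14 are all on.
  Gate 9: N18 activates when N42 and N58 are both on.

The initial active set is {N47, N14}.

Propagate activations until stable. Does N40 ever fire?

Gate 6: N47 and N14 on → N29 on.
Gate 4: N14 and N29 on → N15 on.
N15 and N47 are on, so N58 activates (Gate 1).
N58, N47, and N14 are on, so N40 activates (Gate 8).

Yes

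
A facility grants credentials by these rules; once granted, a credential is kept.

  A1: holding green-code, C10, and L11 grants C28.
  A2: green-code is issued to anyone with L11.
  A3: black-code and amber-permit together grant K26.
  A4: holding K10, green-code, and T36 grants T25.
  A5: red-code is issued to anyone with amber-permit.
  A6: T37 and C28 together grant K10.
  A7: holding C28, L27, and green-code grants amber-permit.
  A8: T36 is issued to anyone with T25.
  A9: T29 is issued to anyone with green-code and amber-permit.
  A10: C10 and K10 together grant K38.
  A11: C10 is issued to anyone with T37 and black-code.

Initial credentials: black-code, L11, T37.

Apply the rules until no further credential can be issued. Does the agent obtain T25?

No

T25 would need K10, green-code, and T36 (A4), but T36 is never granted.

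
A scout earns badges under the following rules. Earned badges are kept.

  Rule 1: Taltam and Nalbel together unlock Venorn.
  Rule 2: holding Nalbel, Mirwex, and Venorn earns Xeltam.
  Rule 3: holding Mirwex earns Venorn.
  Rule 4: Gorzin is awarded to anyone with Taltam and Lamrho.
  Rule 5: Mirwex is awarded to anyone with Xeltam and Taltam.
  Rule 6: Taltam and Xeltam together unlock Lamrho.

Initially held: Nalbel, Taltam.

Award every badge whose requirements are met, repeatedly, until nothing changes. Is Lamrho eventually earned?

No

Lamrho would need Taltam and Xeltam (Rule 6), but Xeltam is never earned.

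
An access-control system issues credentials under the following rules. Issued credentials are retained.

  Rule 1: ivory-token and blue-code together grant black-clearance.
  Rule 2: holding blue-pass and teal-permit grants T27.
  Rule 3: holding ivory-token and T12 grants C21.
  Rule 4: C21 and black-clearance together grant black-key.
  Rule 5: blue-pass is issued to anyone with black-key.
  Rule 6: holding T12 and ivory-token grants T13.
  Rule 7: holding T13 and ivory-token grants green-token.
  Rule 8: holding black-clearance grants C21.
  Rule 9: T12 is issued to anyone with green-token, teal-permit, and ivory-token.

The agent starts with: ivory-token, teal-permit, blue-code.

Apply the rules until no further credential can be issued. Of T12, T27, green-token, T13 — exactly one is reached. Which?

T27

Holding ivory-token and blue-code grants black-clearance (Rule 1).
Holding black-clearance grants C21 (Rule 8).
Holding C21 and black-clearance grants black-key (Rule 4).
Holding black-key grants blue-pass (Rule 5).
Holding blue-pass and teal-permit grants T27 (Rule 2).
T13 would need T12 and ivory-token (Rule 6), but T12 is never granted. green-token would need T13 and ivory-token (Rule 7), but T13 is never granted. T12 would need green-token, teal-permit, and ivory-token (Rule 9), but green-token is never granted.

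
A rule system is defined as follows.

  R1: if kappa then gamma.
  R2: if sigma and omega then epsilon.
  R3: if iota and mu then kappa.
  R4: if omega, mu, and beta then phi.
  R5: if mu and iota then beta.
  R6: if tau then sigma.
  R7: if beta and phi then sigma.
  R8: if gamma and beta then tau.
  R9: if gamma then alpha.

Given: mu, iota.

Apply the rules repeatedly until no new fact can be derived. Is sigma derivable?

Yes

mu and iota hold, so beta follows (R5).
From iota and mu, R3 gives kappa.
kappa holds, so gamma follows (R1).
gamma and beta hold, so tau follows (R8).
tau holds, so sigma follows (R6).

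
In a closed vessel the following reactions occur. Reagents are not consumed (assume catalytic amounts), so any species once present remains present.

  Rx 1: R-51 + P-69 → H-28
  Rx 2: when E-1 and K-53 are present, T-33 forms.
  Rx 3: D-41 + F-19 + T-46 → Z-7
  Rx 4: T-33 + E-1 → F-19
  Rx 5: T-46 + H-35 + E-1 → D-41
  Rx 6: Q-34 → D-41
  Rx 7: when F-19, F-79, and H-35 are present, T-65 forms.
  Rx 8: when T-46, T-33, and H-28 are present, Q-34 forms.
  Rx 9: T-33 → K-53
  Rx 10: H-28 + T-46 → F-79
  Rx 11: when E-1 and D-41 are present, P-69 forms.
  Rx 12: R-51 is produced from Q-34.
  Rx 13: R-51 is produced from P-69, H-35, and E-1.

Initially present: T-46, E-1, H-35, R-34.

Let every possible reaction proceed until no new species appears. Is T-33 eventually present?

No

T-33 would need E-1 and K-53 (Rx 2), but K-53 never forms.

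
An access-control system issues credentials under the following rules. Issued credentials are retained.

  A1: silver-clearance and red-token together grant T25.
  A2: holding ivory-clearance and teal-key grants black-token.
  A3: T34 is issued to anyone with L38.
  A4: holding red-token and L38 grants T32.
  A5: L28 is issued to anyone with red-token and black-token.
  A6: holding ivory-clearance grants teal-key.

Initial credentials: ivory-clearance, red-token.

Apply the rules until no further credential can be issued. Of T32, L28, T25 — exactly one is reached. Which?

Holding ivory-clearance grants teal-key (A6).
Holding ivory-clearance and teal-key grants black-token (A2).
Holding red-token and black-token grants L28 (A5).
T32 would need red-token and L38 (A4), but L38 is never granted. T25 would need silver-clearance and red-token (A1), but silver-clearance is never granted.

L28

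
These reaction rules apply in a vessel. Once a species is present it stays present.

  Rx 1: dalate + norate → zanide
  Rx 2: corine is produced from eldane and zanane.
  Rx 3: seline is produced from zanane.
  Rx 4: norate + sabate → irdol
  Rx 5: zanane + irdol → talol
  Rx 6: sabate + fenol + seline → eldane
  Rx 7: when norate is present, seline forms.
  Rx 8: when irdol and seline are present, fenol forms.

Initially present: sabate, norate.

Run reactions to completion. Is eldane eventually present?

Yes

norate and sabate present → irdol forms (Rx 4).
norate present → seline forms (Rx 7).
irdol and seline present → fenol forms (Rx 8).
sabate, fenol, and seline present → eldane forms (Rx 6).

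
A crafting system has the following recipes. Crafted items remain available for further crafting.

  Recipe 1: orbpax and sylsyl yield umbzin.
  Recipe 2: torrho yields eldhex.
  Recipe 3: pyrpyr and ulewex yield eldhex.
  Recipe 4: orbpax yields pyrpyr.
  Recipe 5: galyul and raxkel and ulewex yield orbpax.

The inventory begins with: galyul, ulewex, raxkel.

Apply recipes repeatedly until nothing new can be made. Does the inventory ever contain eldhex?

Using Recipe 5, galyul, raxkel, and ulewex make orbpax.
Using Recipe 4, orbpax makes pyrpyr.
pyrpyr and ulewex → eldhex (Recipe 3).

Yes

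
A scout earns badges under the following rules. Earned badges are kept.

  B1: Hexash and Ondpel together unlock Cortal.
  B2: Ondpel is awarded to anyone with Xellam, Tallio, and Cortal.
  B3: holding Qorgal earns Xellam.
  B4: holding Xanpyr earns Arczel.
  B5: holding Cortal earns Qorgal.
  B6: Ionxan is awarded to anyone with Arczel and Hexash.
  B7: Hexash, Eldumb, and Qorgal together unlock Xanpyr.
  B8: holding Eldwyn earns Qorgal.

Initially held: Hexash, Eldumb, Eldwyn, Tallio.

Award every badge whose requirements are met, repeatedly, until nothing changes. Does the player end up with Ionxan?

With Eldwyn, Qorgal is earned (B8).
With Hexash, Eldumb, and Qorgal, Xanpyr is earned (B7).
With Xanpyr, Arczel is earned (B4).
With Arczel and Hexash, Ionxan is earned (B6).

Yes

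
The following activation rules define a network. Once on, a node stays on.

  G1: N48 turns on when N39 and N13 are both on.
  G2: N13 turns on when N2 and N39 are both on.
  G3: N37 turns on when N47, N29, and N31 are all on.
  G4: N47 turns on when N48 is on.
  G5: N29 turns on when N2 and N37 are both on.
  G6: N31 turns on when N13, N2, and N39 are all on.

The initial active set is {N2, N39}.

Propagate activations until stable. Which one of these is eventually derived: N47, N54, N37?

G2: N2 and N39 on → N13 on.
G1: N39 and N13 on → N48 on.
G4: N48 on → N47 on.
N37 would need N47, N29, and N31 (G3), but N29 never turns on. No rule produces N54, and it is not given.

N47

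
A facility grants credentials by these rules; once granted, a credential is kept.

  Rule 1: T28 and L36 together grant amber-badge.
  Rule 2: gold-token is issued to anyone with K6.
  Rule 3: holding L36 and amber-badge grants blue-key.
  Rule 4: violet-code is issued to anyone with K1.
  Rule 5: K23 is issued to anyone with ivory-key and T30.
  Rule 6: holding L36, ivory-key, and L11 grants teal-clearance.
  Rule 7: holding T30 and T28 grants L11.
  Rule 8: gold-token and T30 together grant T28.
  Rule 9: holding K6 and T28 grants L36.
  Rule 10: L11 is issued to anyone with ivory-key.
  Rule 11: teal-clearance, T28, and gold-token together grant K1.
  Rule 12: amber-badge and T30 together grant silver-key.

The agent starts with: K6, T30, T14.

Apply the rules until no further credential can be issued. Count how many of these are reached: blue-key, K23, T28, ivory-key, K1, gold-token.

3

Holding K6 grants gold-token (Rule 2).
Holding gold-token and T30 grants T28 (Rule 8).
Holding K6 and T28 grants L36 (Rule 9).
Holding T28 and L36 grants amber-badge (Rule 1).
Holding L36 and amber-badge grants blue-key (Rule 3).
blue-key: reached.
K23 would need ivory-key and T30 (Rule 5), but ivory-key is never granted.
T28: reached.
No rule produces ivory-key, and it is not given.
K1 would need teal-clearance, T28, and gold-token (Rule 11), but teal-clearance is never granted.
gold-token: reached.
Reached: blue-key, T28, and gold-token — 3 of the 6.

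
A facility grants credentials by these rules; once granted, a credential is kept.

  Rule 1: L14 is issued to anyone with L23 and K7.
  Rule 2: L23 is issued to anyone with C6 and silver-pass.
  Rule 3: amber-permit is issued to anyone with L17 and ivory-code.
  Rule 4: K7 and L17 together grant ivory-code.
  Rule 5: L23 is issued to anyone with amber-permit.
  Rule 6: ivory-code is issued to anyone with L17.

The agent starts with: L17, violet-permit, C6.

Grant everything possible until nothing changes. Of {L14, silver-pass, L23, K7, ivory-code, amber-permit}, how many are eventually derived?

3

Holding L17 grants ivory-code (Rule 6).
Holding L17 and ivory-code grants amber-permit (Rule 3).
Holding amber-permit grants L23 (Rule 5).
L14 would need L23 and K7 (Rule 1), but K7 is never granted.
No rule produces silver-pass, and it is not given.
L23: reached.
No rule produces K7, and it is not given.
ivory-code: reached.
amber-permit: reached.
Reached: L23, ivory-code, and amber-permit — 3 of the 6.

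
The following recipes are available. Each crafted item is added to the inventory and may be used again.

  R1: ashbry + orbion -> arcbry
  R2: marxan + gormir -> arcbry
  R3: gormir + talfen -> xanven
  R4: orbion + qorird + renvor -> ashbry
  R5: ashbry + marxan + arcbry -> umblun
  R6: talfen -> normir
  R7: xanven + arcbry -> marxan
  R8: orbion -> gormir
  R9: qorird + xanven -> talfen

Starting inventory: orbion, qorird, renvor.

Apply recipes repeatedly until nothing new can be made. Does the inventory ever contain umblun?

umblun would need ashbry, marxan, and arcbry (R5), but marxan is never obtained.

No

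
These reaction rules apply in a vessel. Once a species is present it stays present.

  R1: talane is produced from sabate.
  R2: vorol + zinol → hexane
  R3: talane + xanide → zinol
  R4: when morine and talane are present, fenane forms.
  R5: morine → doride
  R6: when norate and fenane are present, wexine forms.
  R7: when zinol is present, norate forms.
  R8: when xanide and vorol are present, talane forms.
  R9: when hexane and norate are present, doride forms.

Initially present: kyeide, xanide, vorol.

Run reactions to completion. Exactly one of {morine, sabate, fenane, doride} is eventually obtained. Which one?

xanide and vorol present → talane forms (R8).
talane and xanide present → zinol forms (R3).
zinol present → norate forms (R7).
vorol and zinol present → hexane forms (R2).
hexane and norate present → doride forms (R9).
No rule produces morine, and it is not given. fenane would need morine and talane (R4), but morine never forms. No rule produces sabate, and it is not given.

doride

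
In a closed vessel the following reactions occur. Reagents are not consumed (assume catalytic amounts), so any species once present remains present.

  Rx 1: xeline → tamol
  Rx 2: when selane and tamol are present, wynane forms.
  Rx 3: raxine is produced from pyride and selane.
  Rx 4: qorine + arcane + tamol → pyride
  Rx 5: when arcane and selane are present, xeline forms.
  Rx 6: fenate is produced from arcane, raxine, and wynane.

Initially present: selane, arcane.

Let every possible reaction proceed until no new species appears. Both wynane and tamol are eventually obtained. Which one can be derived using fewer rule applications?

tamol

tamol: arcane and selane present → xeline forms (Rx 5). xeline present → tamol forms (Rx 1). [2 rule applications]
wynane: arcane and selane present → xeline forms (Rx 5). xeline present → tamol forms (Rx 1). selane and tamol present → wynane forms (Rx 2). [3 rule applications]
tamol needs fewer.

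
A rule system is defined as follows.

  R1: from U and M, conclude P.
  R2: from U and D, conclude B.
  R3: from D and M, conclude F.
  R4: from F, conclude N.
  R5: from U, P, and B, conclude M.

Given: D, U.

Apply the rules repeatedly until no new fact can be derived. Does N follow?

N would need F (R4), but F is never established.

No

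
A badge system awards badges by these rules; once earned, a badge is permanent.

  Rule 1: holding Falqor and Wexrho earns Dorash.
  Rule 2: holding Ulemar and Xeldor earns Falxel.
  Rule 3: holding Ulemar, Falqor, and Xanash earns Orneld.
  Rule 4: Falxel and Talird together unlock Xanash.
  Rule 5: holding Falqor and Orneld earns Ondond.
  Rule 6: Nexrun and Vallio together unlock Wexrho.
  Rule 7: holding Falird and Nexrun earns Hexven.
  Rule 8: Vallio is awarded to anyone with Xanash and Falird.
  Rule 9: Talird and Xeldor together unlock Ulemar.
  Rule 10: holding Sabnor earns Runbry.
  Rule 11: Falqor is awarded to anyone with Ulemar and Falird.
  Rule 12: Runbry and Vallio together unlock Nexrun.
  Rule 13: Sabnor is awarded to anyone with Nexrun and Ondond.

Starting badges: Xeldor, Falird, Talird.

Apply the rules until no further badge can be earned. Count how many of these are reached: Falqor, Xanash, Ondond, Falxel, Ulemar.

5

With Talird and Xeldor, Ulemar is earned (Rule 9).
With Ulemar and Falird, Falqor is earned (Rule 11).
With Ulemar and Xeldor, Falxel is earned (Rule 2).
With Falxel and Talird, Xanash is earned (Rule 4).
With Ulemar, Falqor, and Xanash, Orneld is earned (Rule 3).
With Falqor and Orneld, Ondond is earned (Rule 5).
Falqor: reached.
Xanash: reached.
Ondond: reached.
Falxel: reached.
Ulemar: reached.
All 5 are reached.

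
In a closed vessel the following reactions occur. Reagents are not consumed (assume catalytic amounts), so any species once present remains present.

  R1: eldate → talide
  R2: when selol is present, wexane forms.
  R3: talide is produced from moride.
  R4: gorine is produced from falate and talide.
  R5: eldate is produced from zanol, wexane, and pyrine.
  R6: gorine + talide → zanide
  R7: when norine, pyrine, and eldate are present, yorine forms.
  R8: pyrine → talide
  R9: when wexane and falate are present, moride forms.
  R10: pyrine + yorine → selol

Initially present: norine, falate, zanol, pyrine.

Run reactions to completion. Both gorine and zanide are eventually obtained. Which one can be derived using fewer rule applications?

gorine: pyrine present → talide forms (R8). falate and talide present → gorine forms (R4). [2 rule applications]
zanide: pyrine present → talide forms (R8). falate and talide present → gorine forms (R4). gorine and talide present → zanide forms (R6). [3 rule applications]
gorine needs fewer.

gorine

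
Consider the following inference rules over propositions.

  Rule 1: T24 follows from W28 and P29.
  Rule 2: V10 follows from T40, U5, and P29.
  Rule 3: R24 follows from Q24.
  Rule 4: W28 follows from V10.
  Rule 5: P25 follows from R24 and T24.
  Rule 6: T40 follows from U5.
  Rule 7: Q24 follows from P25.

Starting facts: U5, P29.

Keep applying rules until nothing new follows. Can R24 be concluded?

No

R24 would need Q24 (Rule 3), but Q24 is never established.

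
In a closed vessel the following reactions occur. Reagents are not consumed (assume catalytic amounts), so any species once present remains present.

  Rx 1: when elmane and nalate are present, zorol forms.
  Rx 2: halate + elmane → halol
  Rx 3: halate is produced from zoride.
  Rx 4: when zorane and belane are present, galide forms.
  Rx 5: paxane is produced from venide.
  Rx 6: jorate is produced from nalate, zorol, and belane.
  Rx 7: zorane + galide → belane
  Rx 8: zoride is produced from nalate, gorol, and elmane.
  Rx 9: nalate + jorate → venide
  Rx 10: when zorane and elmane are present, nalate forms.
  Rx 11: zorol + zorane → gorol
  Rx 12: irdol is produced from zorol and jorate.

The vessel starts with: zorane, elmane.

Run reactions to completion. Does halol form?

zorane and elmane present → nalate forms (Rx 10).
elmane and nalate present → zorol forms (Rx 1).
zorol and zorane present → gorol forms (Rx 11).
nalate, gorol, and elmane present → zoride forms (Rx 8).
zoride present → halate forms (Rx 3).
halate and elmane present → halol forms (Rx 2).

Yes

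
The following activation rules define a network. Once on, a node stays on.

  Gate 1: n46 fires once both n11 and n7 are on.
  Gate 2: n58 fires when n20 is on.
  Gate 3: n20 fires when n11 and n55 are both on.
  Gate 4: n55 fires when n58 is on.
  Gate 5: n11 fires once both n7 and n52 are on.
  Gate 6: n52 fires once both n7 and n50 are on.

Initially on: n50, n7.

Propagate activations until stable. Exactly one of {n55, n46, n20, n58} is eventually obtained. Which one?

n46

Gate 6: n7 and n50 on → n52 on.
n7 and n52 are on, so n11 fires (Gate 5).
Gate 1: n11 and n7 on → n46 on.
n58 would need n20 (Gate 2), but n20 never turns on. n55 would need n58 (Gate 4), but n58 never turns on. n20 would need n11 and n55 (Gate 3), but n55 never turns on.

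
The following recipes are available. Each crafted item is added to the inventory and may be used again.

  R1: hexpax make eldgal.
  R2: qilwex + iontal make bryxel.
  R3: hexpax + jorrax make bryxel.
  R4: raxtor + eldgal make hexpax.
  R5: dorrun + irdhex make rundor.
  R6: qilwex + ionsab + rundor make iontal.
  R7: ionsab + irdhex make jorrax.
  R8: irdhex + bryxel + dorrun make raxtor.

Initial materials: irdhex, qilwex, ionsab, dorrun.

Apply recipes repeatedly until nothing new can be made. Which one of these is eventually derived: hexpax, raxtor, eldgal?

raxtor

Using R5, dorrun and irdhex make rundor.
qilwex + ionsab + rundor → iontal (R6).
qilwex + iontal → bryxel (R2).
irdhex + bryxel + dorrun → raxtor (R8).
eldgal would need hexpax (R1), but hexpax is never obtained. hexpax would need raxtor and eldgal (R4), but eldgal is never obtained.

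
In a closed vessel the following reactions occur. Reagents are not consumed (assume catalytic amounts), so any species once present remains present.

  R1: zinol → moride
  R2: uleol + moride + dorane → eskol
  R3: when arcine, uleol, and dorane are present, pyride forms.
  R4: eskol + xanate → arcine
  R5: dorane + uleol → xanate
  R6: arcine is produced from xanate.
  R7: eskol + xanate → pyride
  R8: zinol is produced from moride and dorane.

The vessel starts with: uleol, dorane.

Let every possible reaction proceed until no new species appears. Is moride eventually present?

moride would need zinol (R1), but zinol never forms.

No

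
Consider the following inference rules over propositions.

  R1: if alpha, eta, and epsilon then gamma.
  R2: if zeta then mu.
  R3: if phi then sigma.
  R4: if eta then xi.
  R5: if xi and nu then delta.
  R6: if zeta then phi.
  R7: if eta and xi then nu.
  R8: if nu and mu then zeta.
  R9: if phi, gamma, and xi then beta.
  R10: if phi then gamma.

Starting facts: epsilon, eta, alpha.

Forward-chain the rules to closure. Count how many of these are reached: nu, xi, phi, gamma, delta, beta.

4

alpha, eta, and epsilon hold, so gamma follows (R1).
eta holds, so xi follows (R4).
eta and xi hold, so nu follows (R7).
From xi and nu, R5 gives delta.
nu: reached.
xi: reached.
phi would need zeta (R6), but zeta is never established.
gamma: reached.
delta: reached.
beta would need phi, gamma, and xi (R9), but phi is never established.
Reached: nu, xi, gamma, and delta — 4 of the 6.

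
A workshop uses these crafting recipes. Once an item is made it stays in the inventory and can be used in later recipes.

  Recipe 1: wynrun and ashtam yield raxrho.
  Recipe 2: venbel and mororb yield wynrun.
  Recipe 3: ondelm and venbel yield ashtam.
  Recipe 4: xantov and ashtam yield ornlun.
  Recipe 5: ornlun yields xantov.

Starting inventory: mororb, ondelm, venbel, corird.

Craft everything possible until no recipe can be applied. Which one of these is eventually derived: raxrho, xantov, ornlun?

Using Recipe 2, venbel and mororb make wynrun.
Using Recipe 3, ondelm and venbel make ashtam.
Using Recipe 1, wynrun and ashtam make raxrho.
xantov would need ornlun (Recipe 5), but ornlun is never obtained. ornlun would need xantov and ashtam (Recipe 4), but xantov is never obtained.

raxrho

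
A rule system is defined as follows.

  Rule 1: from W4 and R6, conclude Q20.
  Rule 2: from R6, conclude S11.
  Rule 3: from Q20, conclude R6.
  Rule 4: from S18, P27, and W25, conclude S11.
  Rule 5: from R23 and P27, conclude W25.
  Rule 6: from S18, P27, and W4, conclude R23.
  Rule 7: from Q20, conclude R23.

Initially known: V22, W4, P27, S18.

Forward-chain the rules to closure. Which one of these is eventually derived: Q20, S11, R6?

From S18, P27, and W4, Rule 6 gives R23.
From R23 and P27, Rule 5 gives W25.
S18, P27, and W25 hold, so S11 follows (Rule 4).
R6 would need Q20 (Rule 3), but Q20 is never established. Q20 would need W4 and R6 (Rule 1), but R6 is never established.

S11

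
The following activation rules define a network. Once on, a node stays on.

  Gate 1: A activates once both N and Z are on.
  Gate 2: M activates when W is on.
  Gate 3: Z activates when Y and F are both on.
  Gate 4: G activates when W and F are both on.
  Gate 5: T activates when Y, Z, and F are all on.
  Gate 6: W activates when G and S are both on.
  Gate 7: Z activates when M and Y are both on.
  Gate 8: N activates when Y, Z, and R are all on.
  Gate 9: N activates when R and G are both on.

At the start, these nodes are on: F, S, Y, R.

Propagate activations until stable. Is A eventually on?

Gate 3: Y and F on → Z on.
Gate 8: Y, Z, and R on → N on.
Gate 1: N and Z on → A on.

Yes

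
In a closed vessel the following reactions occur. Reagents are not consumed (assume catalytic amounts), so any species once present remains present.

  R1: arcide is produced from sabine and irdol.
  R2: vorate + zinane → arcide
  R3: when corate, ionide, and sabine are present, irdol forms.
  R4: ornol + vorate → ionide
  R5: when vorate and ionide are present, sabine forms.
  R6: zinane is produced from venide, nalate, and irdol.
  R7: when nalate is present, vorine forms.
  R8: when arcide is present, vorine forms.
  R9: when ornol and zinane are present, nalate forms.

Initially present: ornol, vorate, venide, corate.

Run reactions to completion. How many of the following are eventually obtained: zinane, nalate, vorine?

1

ornol and vorate present → ionide forms (R4).
vorate and ionide present → sabine forms (R5).
corate, ionide, and sabine present → irdol forms (R3).
sabine and irdol present → arcide forms (R1).
arcide present → vorine forms (R8).
zinane would need venide, nalate, and irdol (R6), but nalate never forms.
nalate would need ornol and zinane (R9), but zinane never forms.
vorine: reached.
Reached: vorine — 1 of the 3.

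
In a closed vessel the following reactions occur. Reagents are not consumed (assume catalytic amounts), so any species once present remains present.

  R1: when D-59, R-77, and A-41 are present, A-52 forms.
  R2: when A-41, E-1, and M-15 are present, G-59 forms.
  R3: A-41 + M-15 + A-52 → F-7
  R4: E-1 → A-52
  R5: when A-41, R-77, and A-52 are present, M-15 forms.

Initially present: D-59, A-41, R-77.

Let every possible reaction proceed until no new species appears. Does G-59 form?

No

G-59 would need A-41, E-1, and M-15 (R2), but E-1 never forms.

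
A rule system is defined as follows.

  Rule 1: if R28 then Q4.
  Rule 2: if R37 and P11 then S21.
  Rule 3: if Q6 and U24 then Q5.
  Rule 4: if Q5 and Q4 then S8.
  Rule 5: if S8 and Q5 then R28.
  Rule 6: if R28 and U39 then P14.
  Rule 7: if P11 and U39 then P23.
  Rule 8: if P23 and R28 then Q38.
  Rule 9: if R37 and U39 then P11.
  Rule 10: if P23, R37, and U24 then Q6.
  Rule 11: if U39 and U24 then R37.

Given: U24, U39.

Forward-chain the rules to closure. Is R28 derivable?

No

R28 would need S8 and Q5 (Rule 5), but S8 is never established.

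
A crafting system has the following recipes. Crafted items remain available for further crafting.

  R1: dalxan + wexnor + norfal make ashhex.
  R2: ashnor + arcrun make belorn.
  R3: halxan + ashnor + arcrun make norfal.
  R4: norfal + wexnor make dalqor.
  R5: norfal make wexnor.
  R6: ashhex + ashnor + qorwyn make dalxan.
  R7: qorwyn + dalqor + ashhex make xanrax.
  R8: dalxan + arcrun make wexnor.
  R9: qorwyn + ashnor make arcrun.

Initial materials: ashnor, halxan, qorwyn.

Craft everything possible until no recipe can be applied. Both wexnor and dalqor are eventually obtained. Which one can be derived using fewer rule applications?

wexnor

wexnor: Using R9, qorwyn and ashnor make arcrun. halxan + ashnor + arcrun → norfal (R3). Using R5, norfal makes wexnor. [3 rule applications]
dalqor: qorwyn + ashnor → arcrun (R9). Using R3, halxan, ashnor, and arcrun make norfal. norfal → wexnor (R5). norfal + wexnor → dalqor (R4). [4 rule applications]
wexnor needs fewer.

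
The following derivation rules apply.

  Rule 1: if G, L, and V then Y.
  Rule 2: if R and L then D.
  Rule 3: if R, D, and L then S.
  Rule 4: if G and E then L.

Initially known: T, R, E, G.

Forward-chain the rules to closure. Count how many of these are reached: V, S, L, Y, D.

From G and E, Rule 4 gives L.
R and L hold, so D follows (Rule 2).
From R, D, and L, Rule 3 gives S.
No rule produces V, and it is not given.
S: reached.
L: reached.
Y would need G, L, and V (Rule 1), but V is never established.
D: reached.
Reached: S, L, and D — 3 of the 5.

3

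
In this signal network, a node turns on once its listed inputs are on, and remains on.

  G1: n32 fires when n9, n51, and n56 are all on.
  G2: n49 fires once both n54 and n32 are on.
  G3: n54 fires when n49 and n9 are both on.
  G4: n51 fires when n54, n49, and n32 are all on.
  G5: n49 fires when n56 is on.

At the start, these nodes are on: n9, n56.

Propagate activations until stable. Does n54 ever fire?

n56 is on, so n49 fires (G5).
G3: n49 and n9 on → n54 on.

Yes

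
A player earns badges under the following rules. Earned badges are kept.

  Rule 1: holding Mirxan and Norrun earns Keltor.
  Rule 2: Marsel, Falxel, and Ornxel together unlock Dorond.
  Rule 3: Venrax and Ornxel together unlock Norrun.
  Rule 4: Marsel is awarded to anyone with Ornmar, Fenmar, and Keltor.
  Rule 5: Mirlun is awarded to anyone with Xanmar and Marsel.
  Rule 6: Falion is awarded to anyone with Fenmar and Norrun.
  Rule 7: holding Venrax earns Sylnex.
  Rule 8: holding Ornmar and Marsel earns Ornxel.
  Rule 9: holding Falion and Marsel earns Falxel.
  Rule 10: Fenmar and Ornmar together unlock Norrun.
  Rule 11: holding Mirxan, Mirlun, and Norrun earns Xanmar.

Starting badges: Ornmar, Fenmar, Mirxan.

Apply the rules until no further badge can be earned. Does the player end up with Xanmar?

No

Xanmar would need Mirxan, Mirlun, and Norrun (Rule 11), but Mirlun is never earned.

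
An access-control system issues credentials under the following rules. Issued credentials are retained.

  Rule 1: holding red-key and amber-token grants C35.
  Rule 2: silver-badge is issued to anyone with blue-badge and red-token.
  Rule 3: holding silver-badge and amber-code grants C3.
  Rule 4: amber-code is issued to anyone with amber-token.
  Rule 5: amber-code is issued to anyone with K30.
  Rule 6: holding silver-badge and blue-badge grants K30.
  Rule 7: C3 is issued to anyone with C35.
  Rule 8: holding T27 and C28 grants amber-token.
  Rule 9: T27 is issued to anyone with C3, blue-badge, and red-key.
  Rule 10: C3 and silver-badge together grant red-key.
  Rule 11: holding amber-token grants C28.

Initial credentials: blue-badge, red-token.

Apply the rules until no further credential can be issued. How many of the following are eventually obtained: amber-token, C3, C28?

1

Holding blue-badge and red-token grants silver-badge (Rule 2).
Holding silver-badge and blue-badge grants K30 (Rule 6).
Holding K30 grants amber-code (Rule 5).
Holding silver-badge and amber-code grants C3 (Rule 3).
amber-token would need T27 and C28 (Rule 8), but C28 is never granted.
C3: reached.
C28 would need amber-token (Rule 11), but amber-token is never granted.
Reached: C3 — 1 of the 3.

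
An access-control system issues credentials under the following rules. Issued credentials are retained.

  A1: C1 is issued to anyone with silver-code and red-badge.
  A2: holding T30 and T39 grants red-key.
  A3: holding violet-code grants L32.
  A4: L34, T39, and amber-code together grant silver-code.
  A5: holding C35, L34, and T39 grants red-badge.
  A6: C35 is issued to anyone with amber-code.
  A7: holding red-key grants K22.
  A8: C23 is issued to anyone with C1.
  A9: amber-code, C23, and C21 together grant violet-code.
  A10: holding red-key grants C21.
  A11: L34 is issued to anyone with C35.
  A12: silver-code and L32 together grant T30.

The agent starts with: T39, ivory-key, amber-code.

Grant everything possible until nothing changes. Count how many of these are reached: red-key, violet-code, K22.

red-key would need T30 and T39 (A2), but T30 is never granted.
violet-code would need amber-code, C23, and C21 (A9), but C21 is never granted.
K22 would need red-key (A7), but red-key is never granted.
None of the 3 are reached.

0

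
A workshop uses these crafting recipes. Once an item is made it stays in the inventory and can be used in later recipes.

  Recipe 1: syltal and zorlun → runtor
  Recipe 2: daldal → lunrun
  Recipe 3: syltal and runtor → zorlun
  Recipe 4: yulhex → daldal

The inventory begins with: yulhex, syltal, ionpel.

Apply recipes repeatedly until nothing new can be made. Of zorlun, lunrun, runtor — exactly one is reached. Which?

lunrun

Using Recipe 4, yulhex makes daldal.
daldal → lunrun (Recipe 2).
zorlun would need syltal and runtor (Recipe 3), but runtor is never obtained. runtor would need syltal and zorlun (Recipe 1), but zorlun is never obtained.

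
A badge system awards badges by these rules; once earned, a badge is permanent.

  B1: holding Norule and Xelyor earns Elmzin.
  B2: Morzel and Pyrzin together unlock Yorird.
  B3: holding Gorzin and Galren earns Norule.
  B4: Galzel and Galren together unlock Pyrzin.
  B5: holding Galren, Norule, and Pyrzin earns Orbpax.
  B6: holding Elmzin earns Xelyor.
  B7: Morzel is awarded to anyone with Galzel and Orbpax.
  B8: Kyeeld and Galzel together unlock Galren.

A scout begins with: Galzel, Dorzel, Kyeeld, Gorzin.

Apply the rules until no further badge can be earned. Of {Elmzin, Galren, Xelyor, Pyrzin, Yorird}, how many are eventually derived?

3

With Kyeeld and Galzel, Galren is earned (B8).
With Galzel and Galren, Pyrzin is earned (B4).
With Gorzin and Galren, Norule is earned (B3).
With Galren, Norule, and Pyrzin, Orbpax is earned (B5).
With Galzel and Orbpax, Morzel is earned (B7).
With Morzel and Pyrzin, Yorird is earned (B2).
Elmzin would need Norule and Xelyor (B1), but Xelyor is never earned.
Galren: reached.
Xelyor would need Elmzin (B6), but Elmzin is never earned.
Pyrzin: reached.
Yorird: reached.
Reached: Galren, Pyrzin, and Yorird — 3 of the 5.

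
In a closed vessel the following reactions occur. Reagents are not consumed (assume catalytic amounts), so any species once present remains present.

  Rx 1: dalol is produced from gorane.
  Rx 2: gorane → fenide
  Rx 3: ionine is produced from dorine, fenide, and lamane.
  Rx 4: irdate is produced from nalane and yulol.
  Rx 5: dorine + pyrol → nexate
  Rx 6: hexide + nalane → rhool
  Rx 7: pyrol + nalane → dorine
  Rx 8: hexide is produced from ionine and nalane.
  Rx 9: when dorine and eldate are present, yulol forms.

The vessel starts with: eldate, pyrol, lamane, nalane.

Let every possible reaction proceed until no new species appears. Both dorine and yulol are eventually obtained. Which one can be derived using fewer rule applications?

dorine

dorine: pyrol and nalane present → dorine forms (Rx 7). [1 rule application]
yulol: pyrol and nalane present → dorine forms (Rx 7). dorine and eldate present → yulol forms (Rx 9). [2 rule applications]
dorine needs fewer.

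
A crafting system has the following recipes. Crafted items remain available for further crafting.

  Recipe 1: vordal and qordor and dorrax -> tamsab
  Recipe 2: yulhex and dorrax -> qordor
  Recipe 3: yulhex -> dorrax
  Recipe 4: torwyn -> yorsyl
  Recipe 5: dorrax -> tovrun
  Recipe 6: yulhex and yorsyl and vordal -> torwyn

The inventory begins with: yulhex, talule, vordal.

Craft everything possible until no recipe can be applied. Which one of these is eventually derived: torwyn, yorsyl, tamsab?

tamsab

Using Recipe 3, yulhex makes dorrax.
Using Recipe 2, yulhex and dorrax make qordor.
Using Recipe 1, vordal, qordor, and dorrax make tamsab.
yorsyl would need torwyn (Recipe 4), but torwyn is never obtained. torwyn would need yulhex, yorsyl, and vordal (Recipe 6), but yorsyl is never obtained.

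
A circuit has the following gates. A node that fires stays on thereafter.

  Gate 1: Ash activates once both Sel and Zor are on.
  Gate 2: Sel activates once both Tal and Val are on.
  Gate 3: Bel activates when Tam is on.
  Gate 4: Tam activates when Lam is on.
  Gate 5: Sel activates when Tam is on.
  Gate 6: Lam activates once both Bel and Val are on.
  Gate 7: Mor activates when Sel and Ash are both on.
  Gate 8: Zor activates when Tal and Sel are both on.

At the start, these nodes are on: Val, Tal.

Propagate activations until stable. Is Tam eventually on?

No

Tam would need Lam (Gate 4), but Lam never turns on.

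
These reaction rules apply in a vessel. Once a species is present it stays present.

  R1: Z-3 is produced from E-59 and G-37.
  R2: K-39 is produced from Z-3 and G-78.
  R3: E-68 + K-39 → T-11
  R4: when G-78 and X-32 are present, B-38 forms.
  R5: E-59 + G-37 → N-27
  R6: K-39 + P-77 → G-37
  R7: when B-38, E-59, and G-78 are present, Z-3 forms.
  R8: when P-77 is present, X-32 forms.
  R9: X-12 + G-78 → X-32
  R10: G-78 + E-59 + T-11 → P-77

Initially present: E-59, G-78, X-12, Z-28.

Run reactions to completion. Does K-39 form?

Yes

X-12 and G-78 present → X-32 forms (R9).
G-78 and X-32 present → B-38 forms (R4).
B-38, E-59, and G-78 present → Z-3 forms (R7).
Z-3 and G-78 present → K-39 forms (R2).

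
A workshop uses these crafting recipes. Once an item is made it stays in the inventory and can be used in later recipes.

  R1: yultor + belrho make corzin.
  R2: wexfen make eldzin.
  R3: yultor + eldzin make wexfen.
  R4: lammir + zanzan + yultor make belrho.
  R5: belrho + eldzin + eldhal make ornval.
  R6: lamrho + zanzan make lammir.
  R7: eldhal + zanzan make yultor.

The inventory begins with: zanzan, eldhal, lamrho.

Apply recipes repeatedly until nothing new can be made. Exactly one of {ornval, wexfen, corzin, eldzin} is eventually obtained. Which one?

eldhal + zanzan → yultor (R7).
lamrho + zanzan → lammir (R6).
lammir + zanzan + yultor → belrho (R4).
Using R1, yultor and belrho make corzin.
eldzin would need wexfen (R2), but wexfen is never obtained. ornval would need belrho, eldzin, and eldhal (R5), but eldzin is never obtained. wexfen would need yultor and eldzin (R3), but eldzin is never obtained.

corzin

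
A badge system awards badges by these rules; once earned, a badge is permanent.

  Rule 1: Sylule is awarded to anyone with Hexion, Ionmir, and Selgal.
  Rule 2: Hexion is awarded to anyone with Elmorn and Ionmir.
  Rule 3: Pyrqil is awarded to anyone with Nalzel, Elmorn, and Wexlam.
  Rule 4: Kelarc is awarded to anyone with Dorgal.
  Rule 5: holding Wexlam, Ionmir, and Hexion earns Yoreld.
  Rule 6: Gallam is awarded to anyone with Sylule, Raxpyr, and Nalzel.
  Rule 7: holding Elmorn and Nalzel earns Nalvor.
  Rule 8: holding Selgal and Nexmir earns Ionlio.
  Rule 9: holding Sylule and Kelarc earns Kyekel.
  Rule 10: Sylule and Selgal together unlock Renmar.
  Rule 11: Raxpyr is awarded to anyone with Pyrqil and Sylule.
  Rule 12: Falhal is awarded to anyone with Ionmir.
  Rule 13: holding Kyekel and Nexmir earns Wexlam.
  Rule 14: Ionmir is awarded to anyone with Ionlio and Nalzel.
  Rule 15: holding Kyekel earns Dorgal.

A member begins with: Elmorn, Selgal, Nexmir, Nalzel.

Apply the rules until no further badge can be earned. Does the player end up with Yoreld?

Yoreld would need Wexlam, Ionmir, and Hexion (Rule 5), but Wexlam is never earned.

No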